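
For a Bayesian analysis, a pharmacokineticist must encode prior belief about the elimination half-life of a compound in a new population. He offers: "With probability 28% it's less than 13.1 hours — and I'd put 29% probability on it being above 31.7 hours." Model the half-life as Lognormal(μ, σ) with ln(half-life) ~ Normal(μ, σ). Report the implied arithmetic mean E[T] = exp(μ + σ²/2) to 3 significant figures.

E[T] ≈ 27.9 hours

If T ~ Lognormal(μ,σ) then ln T ~ Normal(μ,σ), so the p-quantile of ln T is μ + z_p·σ.
ln(13.1) = 2.573 and ln(31.7) = 3.456; z_{0.28} = -0.5828, z_{0.71} = 0.5534.
σ = (3.456 − 2.573)/(0.5534 − (-0.5828)) = 0.778.
μ = 2.573 − (-0.5828)·0.778 = 3.026.
E[T] = exp(μ + σ²/2) = exp(3.026 + 0.3025) = 27.9 hours.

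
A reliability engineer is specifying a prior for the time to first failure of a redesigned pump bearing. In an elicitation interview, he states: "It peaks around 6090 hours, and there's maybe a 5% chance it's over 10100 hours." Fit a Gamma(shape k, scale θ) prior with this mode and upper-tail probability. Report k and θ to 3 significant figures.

k ≈ 11.9, θ ≈ 558

Gamma(k,θ) with k>1 has mode (k−1)θ, so θ = 6090/(k−1).
Need P(X < 10100) = 0.95 with θ tied to k this way. Start at k = 2, θ = 6090: P(X<10100) ≈ 0.494.
Too low — raise k to concentrate. Iterating converges to k ≈ 11.9.
Then θ = 6090/(11.9−1) ≈ 558.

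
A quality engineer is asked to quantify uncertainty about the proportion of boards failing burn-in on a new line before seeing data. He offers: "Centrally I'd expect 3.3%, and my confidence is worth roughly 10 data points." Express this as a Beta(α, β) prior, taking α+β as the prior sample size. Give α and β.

Under the effective-sample-size interpretation, Beta(α, β) has prior mean α/(α+β) and prior sample size α+β.
So α+β = 10 and α/(α+β) = 0.033, giving α = 0.033·10 = 0.33 and β = 10 − 0.33 = 9.67.

α = 0.33, β = 9.67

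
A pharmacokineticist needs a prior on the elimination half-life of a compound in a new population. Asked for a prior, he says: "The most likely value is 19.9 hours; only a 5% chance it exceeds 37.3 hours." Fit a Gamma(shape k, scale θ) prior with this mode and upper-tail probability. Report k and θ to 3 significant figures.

k ≈ 8.05, θ ≈ 2.82

Gamma(k,θ) with k>1 has mode (k−1)θ, so θ = 19.9/(k−1).
Need P(X < 37.3) = 0.95 with θ tied to k this way. Start at k = 2, θ = 19.9: P(X<37.3) ≈ 0.559.
Too low — raise k to concentrate. Iterating converges to k ≈ 8.05.
Then θ = 19.9/(8.05−1) ≈ 2.82.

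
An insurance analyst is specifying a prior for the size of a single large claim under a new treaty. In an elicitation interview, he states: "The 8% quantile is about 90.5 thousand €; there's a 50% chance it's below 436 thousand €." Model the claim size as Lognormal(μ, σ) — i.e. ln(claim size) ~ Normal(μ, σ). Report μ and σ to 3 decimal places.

μ ≈ 6.078, σ ≈ 1.119

If T ~ Lognormal(μ,σ) then ln T ~ Normal(μ,σ), so the p-quantile of ln T is μ + z_p·σ.
ln(90.5) = 4.505 and ln(436) = 6.078; z_{0.08} = -1.405, z_{0.5} = 0.
σ = (6.078 − 4.505)/(0 − (-1.405)) = 1.119.
μ = 4.505 − (-1.405)·1.119 = 6.078.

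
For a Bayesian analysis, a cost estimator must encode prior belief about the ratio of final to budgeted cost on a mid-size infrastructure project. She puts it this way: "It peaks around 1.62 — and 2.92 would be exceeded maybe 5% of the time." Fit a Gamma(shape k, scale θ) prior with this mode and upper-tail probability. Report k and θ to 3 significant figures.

k ≈ 9.03, θ ≈ 0.202

Gamma(k,θ) with k>1 has mode (k−1)θ, so θ = 1.62/(k−1).
Need P(X < 2.92) = 0.95 with θ tied to k this way. Start at k = 2, θ = 1.62: P(X<2.92) ≈ 0.538.
Too low — raise k to concentrate. Iterating converges to k ≈ 9.03.
Then θ = 1.62/(9.03−1) ≈ 0.202.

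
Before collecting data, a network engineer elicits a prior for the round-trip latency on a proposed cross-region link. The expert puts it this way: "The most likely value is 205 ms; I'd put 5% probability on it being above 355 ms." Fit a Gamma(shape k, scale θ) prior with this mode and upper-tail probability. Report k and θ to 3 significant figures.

Gamma(k,θ) with k>1 has mode (k−1)θ, so θ = 205/(k−1).
Need P(X < 355) = 0.95 with θ tied to k this way. Start at k = 2, θ = 205: P(X<355) ≈ 0.517.
Too low — raise k to concentrate. Iterating converges to k ≈ 10.3.
Then θ = 205/(10.3−1) ≈ 22.2.

k ≈ 10.3, θ ≈ 22.2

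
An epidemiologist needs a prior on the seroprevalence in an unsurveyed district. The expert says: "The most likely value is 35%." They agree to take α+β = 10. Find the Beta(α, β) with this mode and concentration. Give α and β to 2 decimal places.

α = 3.80, β = 6.20

For α,β > 1 the Beta mode is (α−1)/(α+β−2). With α+β = 10, the mode is (α−1)/8.
Set (α−1)/8 = 0.35 → α = 1 + 0.35·8 = 3.80.
β = 10 − α = 6.20.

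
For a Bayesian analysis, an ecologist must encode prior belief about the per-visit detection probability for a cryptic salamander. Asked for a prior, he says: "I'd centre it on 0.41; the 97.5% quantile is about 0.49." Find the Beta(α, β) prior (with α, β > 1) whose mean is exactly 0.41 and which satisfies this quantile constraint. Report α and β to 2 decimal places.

α ≈ 60.69, β ≈ 87.33

With mean 0.41 fixed, write α = 0.41s, β = 0.59s where s = α+β.
Need P(θ < 0.49) = 0.975 under Beta(0.41s, 0.59s). Normal approximation: (q−m)/√(m(1−m)/s) ≈ z_{0.975} = 1.96, so s ≈ 0.41·0.59·(1.96)²/(0.49−0.41)² = 145.2.
At s = 145.2: P(θ<0.49) ≈ 0.974. Adjusting to match 0.975 gives s ≈ 148.02.
So α = 0.41·148.02 ≈ 60.69, β = 0.59·148.02 ≈ 87.33.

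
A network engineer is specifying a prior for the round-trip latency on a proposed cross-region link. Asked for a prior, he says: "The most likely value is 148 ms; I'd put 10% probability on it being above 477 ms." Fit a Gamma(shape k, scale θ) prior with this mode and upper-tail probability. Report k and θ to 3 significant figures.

Gamma(k,θ) with k>1 has mode (k−1)θ, so θ = 148/(k−1).
Need P(X < 477) = 0.9 with θ tied to k this way. Start at k = 2, θ = 148: P(X<477) ≈ 0.832.
Too low — raise k to concentrate. Iterating converges to k ≈ 2.38.
Then θ = 148/(2.38−1) ≈ 107.

k ≈ 2.38, θ ≈ 107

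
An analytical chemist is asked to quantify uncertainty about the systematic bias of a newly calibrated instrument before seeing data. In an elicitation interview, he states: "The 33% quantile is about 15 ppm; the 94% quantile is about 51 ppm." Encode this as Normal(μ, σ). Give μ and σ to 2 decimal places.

μ = 22.94, σ = 18.05

The p-quantile of Normal(μ,σ) is μ + z_p·σ, with z_{0.33} = -0.4399 and z_{0.94} = 1.555.
Eliminate σ: μ = (z₂·x₁ − z₁·x₂)/(z₂ − z₁) = (1.555·15 − (-0.4399)·51)/1.995 = 22.94.
Then σ = (x₂ − x₁)/(z₂ − z₁) = (51 − 15)/1.995 = 18.05.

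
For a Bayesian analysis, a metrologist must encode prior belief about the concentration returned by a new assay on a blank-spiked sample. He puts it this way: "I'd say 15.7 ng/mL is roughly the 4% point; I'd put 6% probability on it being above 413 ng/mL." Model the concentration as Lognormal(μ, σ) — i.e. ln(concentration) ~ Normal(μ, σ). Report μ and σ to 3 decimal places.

If T ~ Lognormal(μ,σ) then ln T ~ Normal(μ,σ), so the p-quantile of ln T is μ + z_p·σ.
ln(15.7) = 2.754 and ln(413) = 6.023; z_{0.04} = -1.751, z_{0.94} = 1.555.
σ = (6.023 − 2.754)/(1.555 − (-1.751)) = 0.989.
μ = 2.754 − (-1.751)·0.989 = 4.485.

μ ≈ 4.485, σ ≈ 0.989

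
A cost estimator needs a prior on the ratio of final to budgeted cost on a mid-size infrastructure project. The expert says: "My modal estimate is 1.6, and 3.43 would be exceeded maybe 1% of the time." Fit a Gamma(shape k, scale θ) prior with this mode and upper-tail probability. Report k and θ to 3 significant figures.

Gamma(k,θ) with k>1 has mode (k−1)θ, so θ = 1.6/(k−1).
Need P(X < 3.43) = 0.99 with θ tied to k this way. Start at k = 2, θ = 1.6: P(X<3.43) ≈ 0.632.
Too low — raise k to concentrate. Iterating converges to k ≈ 9.33.
Then θ = 1.6/(9.33−1) ≈ 0.192.

k ≈ 9.33, θ ≈ 0.192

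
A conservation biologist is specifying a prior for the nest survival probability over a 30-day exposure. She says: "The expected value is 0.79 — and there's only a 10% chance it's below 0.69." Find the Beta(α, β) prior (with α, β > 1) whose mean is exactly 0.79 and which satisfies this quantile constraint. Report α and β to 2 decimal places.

α ≈ 22.84, β ≈ 6.07

With mean 0.79 fixed, write α = 0.79s, β = 0.21s where s = α+β.
Need P(θ < 0.69) = 0.1 under Beta(0.79s, 0.21s). Normal approximation: (q−m)/√(m(1−m)/s) ≈ z_{0.1} = -1.28, so s ≈ 0.79·0.21·(-1.28)²/(0.69−0.79)² = 27.2.
At s = 27.2: P(θ<0.69) ≈ 0.106. Adjusting to match 0.1 gives s ≈ 28.91.
So α = 0.79·28.91 ≈ 22.84, β = 0.21·28.91 ≈ 6.07.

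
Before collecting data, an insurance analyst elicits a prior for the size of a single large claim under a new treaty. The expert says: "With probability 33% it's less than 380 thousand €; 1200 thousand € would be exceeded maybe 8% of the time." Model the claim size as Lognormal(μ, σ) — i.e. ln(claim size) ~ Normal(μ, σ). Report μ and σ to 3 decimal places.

If T ~ Lognormal(μ,σ) then ln T ~ Normal(μ,σ), so the p-quantile of ln T is μ + z_p·σ.
ln(380) = 5.94 and ln(1200) = 7.09; z_{0.33} = -0.4399, z_{0.92} = 1.405.
σ = (7.09 − 5.94)/(1.405 − (-0.4399)) = 0.623.
μ = 5.94 − (-0.4399)·0.623 = 6.214.

μ ≈ 6.214, σ ≈ 0.623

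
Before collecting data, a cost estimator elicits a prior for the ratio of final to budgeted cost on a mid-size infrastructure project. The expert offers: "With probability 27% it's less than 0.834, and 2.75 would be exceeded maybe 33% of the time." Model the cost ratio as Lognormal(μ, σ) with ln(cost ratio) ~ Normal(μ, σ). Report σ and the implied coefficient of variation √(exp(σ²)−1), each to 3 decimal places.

If T ~ Lognormal(μ,σ) then ln T ~ Normal(μ,σ), so the p-quantile of ln T is μ + z_p·σ.
ln(0.834) = -0.1815 and ln(2.75) = 1.012; z_{0.27} = -0.6128, z_{0.67} = 0.4399.
σ = (1.012 − -0.1815)/(0.4399 − (-0.6128)) = 1.133.
μ = -0.1815 − (-0.6128)·1.133 = 0.513.
CV = √(exp(σ²)−1) = √(exp(1.2845)−1) = 1.616.

σ ≈ 1.133, CV ≈ 1.616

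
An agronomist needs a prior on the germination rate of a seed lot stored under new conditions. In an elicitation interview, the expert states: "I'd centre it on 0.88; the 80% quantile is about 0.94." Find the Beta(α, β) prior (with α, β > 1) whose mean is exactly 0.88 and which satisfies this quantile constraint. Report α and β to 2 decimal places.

With mean 0.88 fixed, write α = 0.88s, β = 0.12s where s = α+β.
Need P(θ < 0.94) = 0.8 under Beta(0.88s, 0.12s). Normal approximation: (q−m)/√(m(1−m)/s) ≈ z_{0.8} = 0.842, so s ≈ 0.88·0.12·(0.842)²/(0.94−0.88)² = 20.8.
At s = 20.8: P(θ<0.94) ≈ 0.797. Adjusting to match 0.8 gives s ≈ 21.14.
So α = 0.88·21.14 ≈ 18.61, β = 0.12·21.14 ≈ 2.54.

α ≈ 18.61, β ≈ 2.54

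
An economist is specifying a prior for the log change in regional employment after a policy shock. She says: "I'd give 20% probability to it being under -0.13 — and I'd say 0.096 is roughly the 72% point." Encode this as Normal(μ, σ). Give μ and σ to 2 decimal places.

μ = 0.00, σ = 0.16

For Normal(μ,σ), the p-quantile is μ + z_p·σ. Here z_{0.2} = -0.8416, z_{0.72} = 0.5828.
So -0.13 = μ − 0.8416σ and 0.096 = μ + 0.5828σ.
Subtracting: σ = (0.096 − -0.13)/(0.5828 − (-0.8416)) = 0.16.
Then μ = -0.13 − (-0.8416)·0.16 = 0.00.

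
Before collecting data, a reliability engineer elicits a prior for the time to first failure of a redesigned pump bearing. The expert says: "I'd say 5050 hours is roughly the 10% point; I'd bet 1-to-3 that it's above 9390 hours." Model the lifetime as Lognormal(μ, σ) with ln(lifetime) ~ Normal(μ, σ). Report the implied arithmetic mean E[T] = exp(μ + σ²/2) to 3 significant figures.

If T ~ Lognormal(μ,σ) then ln T ~ Normal(μ,σ), so the p-quantile of ln T is μ + z_p·σ.
ln(5050) = 8.527 and ln(9390) = 9.147; z_{0.1} = -1.282, z_{0.75} = 0.6745.
σ = (9.147 − 8.527)/(0.6745 − (-1.282)) = 0.317.
μ = 8.527 − (-1.282)·0.317 = 8.934.
E[T] = exp(μ + σ²/2) = exp(8.934 + 0.0503) = 7970 hours.

E[T] ≈ 7970 hours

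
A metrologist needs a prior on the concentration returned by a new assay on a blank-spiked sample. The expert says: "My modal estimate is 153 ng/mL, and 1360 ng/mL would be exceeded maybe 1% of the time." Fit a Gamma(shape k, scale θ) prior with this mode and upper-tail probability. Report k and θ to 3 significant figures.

Gamma(k,θ) with k>1 has mode (k−1)θ, so θ = 153/(k−1).
Need P(X < 1360) = 0.99 with θ tied to k this way. Start at k = 2, θ = 153: P(X<1360) ≈ 0.999.
Too high — lower k to spread out. Iterating converges to k ≈ 1.68.
Then θ = 153/(1.68−1) ≈ 226.

k ≈ 1.68, θ ≈ 226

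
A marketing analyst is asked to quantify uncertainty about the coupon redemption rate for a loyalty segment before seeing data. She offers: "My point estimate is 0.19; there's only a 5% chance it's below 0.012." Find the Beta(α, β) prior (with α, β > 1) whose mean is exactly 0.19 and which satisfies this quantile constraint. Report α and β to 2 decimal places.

With mean 0.19 fixed, write α = 0.19s, β = 0.81s where s = α+β.
Need P(θ < 0.012) = 0.05 under Beta(0.19s, 0.81s). Normal approximation: (q−m)/√(m(1−m)/s) ≈ z_{0.05} = -1.64, so s ≈ 0.19·0.81·(-1.64)²/(0.012−0.19)² = 13.1.
At s = 13.1: P(θ<0.012) ≈ 0.002. Adjusting to match 0.05 gives s ≈ 5.27.
So α = 0.19·5.27 ≈ 1.00, β = 0.81·5.27 ≈ 4.27.

α ≈ 1.00, β ≈ 4.27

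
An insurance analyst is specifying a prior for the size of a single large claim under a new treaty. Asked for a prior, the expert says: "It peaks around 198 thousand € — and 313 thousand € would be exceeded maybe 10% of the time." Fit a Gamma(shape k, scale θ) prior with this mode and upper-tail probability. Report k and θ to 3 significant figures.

Gamma(k,θ) with k>1 has mode (k−1)θ, so θ = 198/(k−1).
Need P(X < 313) = 0.9 with θ tied to k this way. Start at k = 2, θ = 198: P(X<313) ≈ 0.469.
Too low — raise k to concentrate. Iterating converges to k ≈ 9.94.
Then θ = 198/(9.94−1) ≈ 22.1.

k ≈ 9.94, θ ≈ 22.1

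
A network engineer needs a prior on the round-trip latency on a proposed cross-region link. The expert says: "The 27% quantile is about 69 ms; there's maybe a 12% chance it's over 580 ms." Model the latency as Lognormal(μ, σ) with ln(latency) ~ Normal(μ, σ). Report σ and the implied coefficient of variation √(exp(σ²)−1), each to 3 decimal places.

σ ≈ 1.191, CV ≈ 1.769

If T ~ Lognormal(μ,σ) then ln T ~ Normal(μ,σ), so the p-quantile of ln T is μ + z_p·σ.
ln(69) = 4.234 and ln(580) = 6.363; z_{0.27} = -0.6128, z_{0.88} = 1.175.
σ = (6.363 − 4.234)/(1.175 − (-0.6128)) = 1.191.
μ = 4.234 − (-0.6128)·1.191 = 4.964.
CV = √(exp(σ²)−1) = √(exp(1.4180)−1) = 1.769.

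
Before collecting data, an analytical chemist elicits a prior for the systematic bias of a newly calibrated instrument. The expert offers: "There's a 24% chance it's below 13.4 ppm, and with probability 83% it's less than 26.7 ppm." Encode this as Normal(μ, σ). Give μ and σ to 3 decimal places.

μ = 19.057, σ = 8.010

For Normal(μ,σ), the p-quantile is μ + z_p·σ. Here z_{0.24} = -0.7063, z_{0.83} = 0.9542.
So 13.4 = μ − 0.7063σ and 26.7 = μ + 0.9542σ.
Subtracting: σ = (26.7 − 13.4)/(0.9542 − (-0.7063)) = 8.010.
Then μ = 13.4 − (-0.7063)·8.010 = 19.057.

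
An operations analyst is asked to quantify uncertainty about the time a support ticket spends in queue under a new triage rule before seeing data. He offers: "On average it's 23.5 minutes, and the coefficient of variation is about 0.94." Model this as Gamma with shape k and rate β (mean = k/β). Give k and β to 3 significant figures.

For Gamma(k, rate β): mean = k/β, variance = k/β², so CV = 1/√k.
CV = 0.94, hence k = 1/CV² = 1.13.
Then β = k/mean = 1.13/23.5 = 0.0482.

k ≈ 1.13, β ≈ 0.0482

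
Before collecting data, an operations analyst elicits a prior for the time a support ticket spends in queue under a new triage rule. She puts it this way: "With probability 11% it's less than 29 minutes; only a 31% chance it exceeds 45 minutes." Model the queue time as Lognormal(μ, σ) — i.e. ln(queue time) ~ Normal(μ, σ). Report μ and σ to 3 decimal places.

μ ≈ 3.680, σ ≈ 0.255

If T ~ Lognormal(μ,σ) then ln T ~ Normal(μ,σ), so the p-quantile of ln T is μ + z_p·σ.
ln(29) = 3.367 and ln(45) = 3.807; z_{0.11} = -1.227, z_{0.69} = 0.4959.
σ = (3.807 − 3.367)/(0.4959 − (-1.227)) = 0.255.
μ = 3.367 − (-1.227)·0.255 = 3.680.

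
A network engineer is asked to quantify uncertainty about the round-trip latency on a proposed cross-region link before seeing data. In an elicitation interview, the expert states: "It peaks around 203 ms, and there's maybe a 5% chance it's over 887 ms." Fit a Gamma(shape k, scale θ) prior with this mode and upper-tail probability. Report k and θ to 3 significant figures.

k ≈ 2.14, θ ≈ 179

Gamma(k,θ) with k>1 has mode (k−1)θ, so θ = 203/(k−1).
Need P(X < 887) = 0.95 with θ tied to k this way. Start at k = 2, θ = 203: P(X<887) ≈ 0.932.
Too low — raise k to concentrate. Iterating converges to k ≈ 2.14.
Then θ = 203/(2.14−1) ≈ 179.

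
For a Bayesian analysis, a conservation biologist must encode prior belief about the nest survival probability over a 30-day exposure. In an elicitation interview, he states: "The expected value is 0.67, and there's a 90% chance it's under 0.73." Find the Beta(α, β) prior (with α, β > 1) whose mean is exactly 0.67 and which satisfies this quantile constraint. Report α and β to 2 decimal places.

With mean 0.67 fixed, write α = 0.67s, β = 0.33s where s = α+β.
Need P(θ < 0.73) = 0.9 under Beta(0.67s, 0.33s). Normal approximation: (q−m)/√(m(1−m)/s) ≈ z_{0.9} = 1.28, so s ≈ 0.67·0.33·(1.28)²/(0.73−0.67)² = 100.9.
At s = 100.9: P(θ<0.73) ≈ 0.903. Adjusting to match 0.9 gives s ≈ 97.90.
So α = 0.67·97.90 ≈ 65.59, β = 0.33·97.90 ≈ 32.31.

α ≈ 65.59, β ≈ 32.31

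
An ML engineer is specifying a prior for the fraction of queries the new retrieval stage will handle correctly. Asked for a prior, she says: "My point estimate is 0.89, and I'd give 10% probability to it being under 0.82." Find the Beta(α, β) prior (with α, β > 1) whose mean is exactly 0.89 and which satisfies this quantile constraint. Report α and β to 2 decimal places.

With mean 0.89 fixed, write α = 0.89s, β = 0.11s where s = α+β.
Need P(θ < 0.82) = 0.1 under Beta(0.89s, 0.11s). Normal approximation: (q−m)/√(m(1−m)/s) ≈ z_{0.1} = -1.28, so s ≈ 0.89·0.11·(-1.28)²/(0.82−0.89)² = 32.8.
At s = 32.8: P(θ<0.82) ≈ 0.107. Adjusting to match 0.1 gives s ≈ 35.60.
So α = 0.89·35.60 ≈ 31.68, β = 0.11·35.60 ≈ 3.92.

α ≈ 31.68, β ≈ 3.92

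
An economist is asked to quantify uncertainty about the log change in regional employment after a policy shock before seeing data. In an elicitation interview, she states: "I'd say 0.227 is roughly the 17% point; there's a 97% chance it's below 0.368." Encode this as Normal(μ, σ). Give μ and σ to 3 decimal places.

μ = 0.274, σ = 0.050

For Normal(μ,σ), the p-quantile is μ + z_p·σ. Here z_{0.17} = -0.9542, z_{0.97} = 1.881.
So 0.227 = μ − 0.9542σ and 0.368 = μ + 1.881σ.
Subtracting: σ = (0.368 − 0.227)/(1.881 − (-0.9542)) = 0.050.
Then μ = 0.227 − (-0.9542)·0.050 = 0.274.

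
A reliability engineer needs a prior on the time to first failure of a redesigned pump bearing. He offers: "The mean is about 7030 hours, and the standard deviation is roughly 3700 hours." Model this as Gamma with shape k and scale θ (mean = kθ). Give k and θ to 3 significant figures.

k ≈ 3.61, θ ≈ 1950

For Gamma(k, scale θ): mean = kθ, variance = kθ², so CV = 1/√k.
CV = SD/mean = 3700/7030 = 0.5263, hence k = 1/CV² = 3.61.
Then θ = mean/k = 7030/3.61 = 1950.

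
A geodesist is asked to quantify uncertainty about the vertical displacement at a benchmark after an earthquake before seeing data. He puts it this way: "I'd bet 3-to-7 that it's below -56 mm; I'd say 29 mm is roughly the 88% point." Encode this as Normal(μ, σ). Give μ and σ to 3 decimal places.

μ = -29.771, σ = 50.018

For Normal(μ,σ), the p-quantile is μ + z_p·σ. Here z_{0.3} = -0.5244, z_{0.88} = 1.175.
So -56 = μ − 0.5244σ and 29 = μ + 1.175σ.
Subtracting: σ = (29 − -56)/(1.175 − (-0.5244)) = 50.018.
Then μ = -56 − (-0.5244)·50.018 = -29.771.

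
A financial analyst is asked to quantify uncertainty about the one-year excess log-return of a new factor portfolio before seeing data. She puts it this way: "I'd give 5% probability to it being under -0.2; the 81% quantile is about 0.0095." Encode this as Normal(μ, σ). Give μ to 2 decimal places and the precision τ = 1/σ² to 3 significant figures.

The p-quantile of Normal(μ,σ) is μ + z_p·σ, with z_{0.05} = -1.645 and z_{0.81} = 0.8779.
Eliminate σ: μ = (z₂·x₁ − z₁·x₂)/(z₂ − z₁) = (0.8779·-0.2 − (-1.645)·0.0095)/2.523 = -0.06.
Then σ = (x₂ − x₁)/(z₂ − z₁) = (0.0095 − -0.2)/2.523 = 0.08.
Precision τ = 1/σ² = 1/0.08304² = 145.

μ = -0.06, τ = 145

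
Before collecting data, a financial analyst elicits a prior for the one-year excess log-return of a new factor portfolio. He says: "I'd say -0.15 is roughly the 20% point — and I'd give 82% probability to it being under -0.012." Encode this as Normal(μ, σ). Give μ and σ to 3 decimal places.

For Normal(μ,σ), the p-quantile is μ + z_p·σ. Here z_{0.2} = -0.8416, z_{0.82} = 0.9154.
So -0.15 = μ − 0.8416σ and -0.012 = μ + 0.9154σ.
Subtracting: σ = (-0.012 − -0.15)/(0.9154 − (-0.8416)) = 0.079.
Then μ = -0.15 − (-0.8416)·0.079 = -0.084.

μ = -0.084, σ = 0.079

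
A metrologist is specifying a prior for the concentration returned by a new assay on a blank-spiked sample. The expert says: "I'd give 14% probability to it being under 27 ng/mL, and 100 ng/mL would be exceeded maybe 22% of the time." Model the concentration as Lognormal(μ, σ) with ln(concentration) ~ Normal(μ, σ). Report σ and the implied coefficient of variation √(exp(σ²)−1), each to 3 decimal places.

σ ≈ 0.707, CV ≈ 0.805

If T ~ Lognormal(μ,σ) then ln T ~ Normal(μ,σ), so the p-quantile of ln T is μ + z_p·σ.
ln(27) = 3.296 and ln(100) = 4.605; z_{0.14} = -1.08, z_{0.78} = 0.7722.
σ = (4.605 − 3.296)/(0.7722 − (-1.08)) = 0.707.
μ = 3.296 − (-1.08)·0.707 = 4.059.
CV = √(exp(σ²)−1) = √(exp(0.4995)−1) = 0.805.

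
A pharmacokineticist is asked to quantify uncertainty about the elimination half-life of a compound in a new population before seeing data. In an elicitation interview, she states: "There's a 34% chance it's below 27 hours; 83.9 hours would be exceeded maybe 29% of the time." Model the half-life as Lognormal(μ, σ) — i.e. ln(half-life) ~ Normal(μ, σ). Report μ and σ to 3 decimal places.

μ ≈ 3.780, σ ≈ 1.174

If T ~ Lognormal(μ,σ) then ln T ~ Normal(μ,σ), so the p-quantile of ln T is μ + z_p·σ.
ln(27) = 3.296 and ln(83.9) = 4.43; z_{0.34} = -0.4125, z_{0.71} = 0.5534.
σ = (4.43 − 3.296)/(0.5534 − (-0.4125)) = 1.174.
μ = 3.296 − (-0.4125)·1.174 = 3.780.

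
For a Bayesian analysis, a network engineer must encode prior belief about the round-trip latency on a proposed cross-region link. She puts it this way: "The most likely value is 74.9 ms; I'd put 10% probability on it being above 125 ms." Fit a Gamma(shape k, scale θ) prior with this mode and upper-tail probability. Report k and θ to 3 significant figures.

k ≈ 8.2, θ ≈ 10.4

Gamma(k,θ) with k>1 has mode (k−1)θ, so θ = 74.9/(k−1).
Need P(X < 125) = 0.9 with θ tied to k this way. Start at k = 2, θ = 74.9: P(X<125) ≈ 0.497.
Too low — raise k to concentrate. Iterating converges to k ≈ 8.2.
Then θ = 74.9/(8.2−1) ≈ 10.4.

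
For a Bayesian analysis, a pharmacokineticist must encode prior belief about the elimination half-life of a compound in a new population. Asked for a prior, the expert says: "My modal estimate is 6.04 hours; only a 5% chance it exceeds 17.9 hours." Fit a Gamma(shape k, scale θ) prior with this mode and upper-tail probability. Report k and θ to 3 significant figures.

k ≈ 3.25, θ ≈ 2.69

Gamma(k,θ) with k>1 has mode (k−1)θ, so θ = 6.04/(k−1).
Need P(X < 17.9) = 0.95 with θ tied to k this way. Start at k = 2, θ = 6.04: P(X<17.9) ≈ 0.795.
Too low — raise k to concentrate. Iterating converges to k ≈ 3.25.
Then θ = 6.04/(3.25−1) ≈ 2.69.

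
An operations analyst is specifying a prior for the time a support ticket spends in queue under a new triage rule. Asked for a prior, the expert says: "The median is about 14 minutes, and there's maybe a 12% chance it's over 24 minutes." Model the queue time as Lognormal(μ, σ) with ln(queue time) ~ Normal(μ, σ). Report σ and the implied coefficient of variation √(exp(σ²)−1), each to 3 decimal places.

σ ≈ 0.459, CV ≈ 0.484

If T ~ Lognormal(μ,σ) then ln T ~ Normal(μ,σ), so the p-quantile of ln T is μ + z_p·σ.
ln(14) = 2.639 and ln(24) = 3.178; z_{0.5} = 0, z_{0.88} = 1.175.
σ = (3.178 − 2.639)/(1.175 − (0)) = 0.459.
μ = 2.639 − (0)·0.459 = 2.639.
CV = √(exp(σ²)−1) = √(exp(0.2104)−1) = 0.484.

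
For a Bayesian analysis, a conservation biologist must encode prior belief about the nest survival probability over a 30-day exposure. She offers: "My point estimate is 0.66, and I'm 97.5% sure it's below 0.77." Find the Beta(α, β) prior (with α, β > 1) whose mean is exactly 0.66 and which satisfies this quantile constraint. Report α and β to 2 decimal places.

With mean 0.66 fixed, write α = 0.66s, β = 0.34s where s = α+β.
Need P(θ < 0.77) = 0.975 under Beta(0.66s, 0.34s). Normal approximation: (q−m)/√(m(1−m)/s) ≈ z_{0.975} = 1.96, so s ≈ 0.66·0.34·(1.96)²/(0.77−0.66)² = 71.2.
At s = 71.2: P(θ<0.77) ≈ 0.981. Adjusting to match 0.975 gives s ≈ 63.95.
So α = 0.66·63.95 ≈ 42.21, β = 0.34·63.95 ≈ 21.74.

α ≈ 42.21, β ≈ 21.74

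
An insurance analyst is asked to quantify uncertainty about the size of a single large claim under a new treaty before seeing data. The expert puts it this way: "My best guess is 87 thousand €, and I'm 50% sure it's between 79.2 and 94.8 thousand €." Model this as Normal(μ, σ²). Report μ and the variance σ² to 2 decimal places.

μ = 87.00, σ² = 133.73

A symmetric 50% interval runs μ ± z·σ with z = 0.6745.
Half-width = 7.8, so σ = 7.8/0.6745 = 11.564 and σ² = 133.73.
μ is the stated best guess, 87.00.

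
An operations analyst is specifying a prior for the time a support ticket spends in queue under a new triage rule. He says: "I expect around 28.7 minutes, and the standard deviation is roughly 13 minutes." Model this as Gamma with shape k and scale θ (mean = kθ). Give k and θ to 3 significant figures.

k ≈ 4.87, θ ≈ 5.89

For Gamma(k, scale θ): mean = kθ, variance = kθ², so CV = 1/√k.
CV = SD/mean = 13/28.7 = 0.453, hence k = 1/CV² = 4.87.
Then θ = mean/k = 28.7/4.87 = 5.89.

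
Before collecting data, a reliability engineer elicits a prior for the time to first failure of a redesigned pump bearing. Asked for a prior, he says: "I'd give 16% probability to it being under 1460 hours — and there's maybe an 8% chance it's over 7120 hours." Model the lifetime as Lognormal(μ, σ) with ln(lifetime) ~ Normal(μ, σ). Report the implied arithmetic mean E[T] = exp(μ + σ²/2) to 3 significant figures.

E[T] ≈ 3500 hours

If T ~ Lognormal(μ,σ) then ln T ~ Normal(μ,σ), so the p-quantile of ln T is μ + z_p·σ.
ln(1460) = 7.286 and ln(7120) = 8.871; z_{0.16} = -0.9945, z_{0.92} = 1.405.
σ = (8.871 − 7.286)/(1.405 − (-0.9945)) = 0.660.
μ = 7.286 − (-0.9945)·0.660 = 7.943.
E[T] = exp(μ + σ²/2) = exp(7.943 + 0.2180) = 3500 hours.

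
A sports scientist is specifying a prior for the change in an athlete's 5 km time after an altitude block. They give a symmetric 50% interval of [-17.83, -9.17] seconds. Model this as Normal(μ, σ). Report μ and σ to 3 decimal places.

μ = -13.500, σ = 6.420

A symmetric 50% interval runs μ ± z·σ with z = 0.6745.
Half-width = 4.33, so σ = 4.33/0.6745 = 6.420.
μ is the interval midpoint, -13.500.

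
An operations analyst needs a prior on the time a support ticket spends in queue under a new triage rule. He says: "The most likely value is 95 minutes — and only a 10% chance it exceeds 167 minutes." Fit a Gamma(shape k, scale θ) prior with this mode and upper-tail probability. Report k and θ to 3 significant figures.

Gamma(k,θ) with k>1 has mode (k−1)θ, so θ = 95/(k−1).
Need P(X < 167) = 0.9 with θ tied to k this way. Start at k = 2, θ = 95: P(X<167) ≈ 0.525.
Too low — raise k to concentrate. Iterating converges to k ≈ 6.97.
Then θ = 95/(6.97−1) ≈ 15.9.

k ≈ 6.97, θ ≈ 15.9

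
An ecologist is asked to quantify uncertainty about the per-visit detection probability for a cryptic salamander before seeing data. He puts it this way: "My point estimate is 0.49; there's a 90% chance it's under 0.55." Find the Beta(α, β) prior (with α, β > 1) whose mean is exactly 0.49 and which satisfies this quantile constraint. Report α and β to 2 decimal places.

α ≈ 55.78, β ≈ 58.05

With mean 0.49 fixed, write α = 0.49s, β = 0.51s where s = α+β.
Need P(θ < 0.55) = 0.9 under Beta(0.49s, 0.51s). Normal approximation: (q−m)/√(m(1−m)/s) ≈ z_{0.9} = 1.28, so s ≈ 0.49·0.51·(1.28)²/(0.55−0.49)² = 114.0.
At s = 114.0: P(θ<0.55) ≈ 0.900. Adjusting to match 0.9 gives s ≈ 113.83.
So α = 0.49·113.83 ≈ 55.78, β = 0.51·113.83 ≈ 58.05.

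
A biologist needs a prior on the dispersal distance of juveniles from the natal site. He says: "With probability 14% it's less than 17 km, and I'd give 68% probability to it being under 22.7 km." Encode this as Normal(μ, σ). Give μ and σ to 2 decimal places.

μ = 20.98, σ = 3.68

The p-quantile of Normal(μ,σ) is μ + z_p·σ, with z_{0.14} = -1.08 and z_{0.68} = 0.4677.
Eliminate σ: μ = (z₂·x₁ − z₁·x₂)/(z₂ − z₁) = (0.4677·17 − (-1.08)·22.7)/1.548 = 20.98.
Then σ = (x₂ − x₁)/(z₂ − z₁) = (22.7 − 17)/1.548 = 3.68.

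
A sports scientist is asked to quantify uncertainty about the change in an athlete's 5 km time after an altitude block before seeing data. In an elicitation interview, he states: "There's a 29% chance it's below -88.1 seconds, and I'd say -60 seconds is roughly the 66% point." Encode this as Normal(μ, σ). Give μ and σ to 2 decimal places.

For Normal(μ,σ), the p-quantile is μ + z_p·σ. Here z_{0.29} = -0.5534, z_{0.66} = 0.4125.
So -88.1 = μ − 0.5534σ and -60 = μ + 0.4125σ.
Subtracting: σ = (-60 − -88.1)/(0.4125 − (-0.5534)) = 29.09.
Then μ = -88.1 − (-0.5534)·29.09 = -72.00.

μ = -72.00, σ = 29.09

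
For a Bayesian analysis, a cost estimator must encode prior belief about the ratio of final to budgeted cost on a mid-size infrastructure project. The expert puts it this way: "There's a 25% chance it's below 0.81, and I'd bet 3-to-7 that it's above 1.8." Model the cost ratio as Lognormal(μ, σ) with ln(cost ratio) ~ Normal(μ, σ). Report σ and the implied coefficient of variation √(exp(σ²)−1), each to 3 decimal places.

σ ≈ 0.666, CV ≈ 0.747

If T ~ Lognormal(μ,σ) then ln T ~ Normal(μ,σ), so the p-quantile of ln T is μ + z_p·σ.
ln(0.81) = -0.2107 and ln(1.8) = 0.5878; z_{0.25} = -0.6745, z_{0.7} = 0.5244.
σ = (0.5878 − -0.2107)/(0.5244 − (-0.6745)) = 0.666.
μ = -0.2107 − (-0.6745)·0.666 = 0.239.
CV = √(exp(σ²)−1) = √(exp(0.4436)−1) = 0.747.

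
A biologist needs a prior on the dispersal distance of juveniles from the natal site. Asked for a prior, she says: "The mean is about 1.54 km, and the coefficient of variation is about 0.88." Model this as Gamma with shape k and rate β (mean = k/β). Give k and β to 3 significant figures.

For Gamma(k, rate β): mean = k/β, variance = k/β², so CV = 1/√k.
CV = 0.88, hence k = 1/CV² = 1.29.
Then β = k/mean = 1.29/1.54 = 0.839.

k ≈ 1.29, β ≈ 0.839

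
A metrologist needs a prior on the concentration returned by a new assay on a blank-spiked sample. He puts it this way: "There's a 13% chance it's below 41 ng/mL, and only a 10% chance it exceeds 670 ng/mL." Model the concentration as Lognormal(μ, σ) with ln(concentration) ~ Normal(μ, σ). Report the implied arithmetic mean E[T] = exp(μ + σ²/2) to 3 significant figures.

If T ~ Lognormal(μ,σ) then ln T ~ Normal(μ,σ), so the p-quantile of ln T is μ + z_p·σ.
ln(41) = 3.714 and ln(670) = 6.507; z_{0.13} = -1.126, z_{0.9} = 1.282.
σ = (6.507 − 3.714)/(1.282 − (-1.126)) = 1.160.
μ = 3.714 − (-1.126)·1.160 = 5.020.
E[T] = exp(μ + σ²/2) = exp(5.020 + 0.6730) = 297 ng/mL.

E[T] ≈ 297 ng/mL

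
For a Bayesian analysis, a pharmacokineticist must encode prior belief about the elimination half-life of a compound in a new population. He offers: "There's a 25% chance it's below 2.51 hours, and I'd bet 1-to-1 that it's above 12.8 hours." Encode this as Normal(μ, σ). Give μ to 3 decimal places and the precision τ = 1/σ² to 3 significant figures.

For Normal(μ,σ), the p-quantile is μ + z_p·σ. Here z_{0.25} = -0.6745, z_{0.5} = 0.
So 2.51 = μ − 0.6745σ and 12.8 = μ + 0σ.
Subtracting: σ = (12.8 − 2.51)/(0 − (-0.6745)) = 15.256.
Then μ = 2.51 − (-0.6745)·15.256 = 12.800.
Precision τ = 1/σ² = 1/15.26² = 0.0043.

μ = 12.800, τ = 0.0043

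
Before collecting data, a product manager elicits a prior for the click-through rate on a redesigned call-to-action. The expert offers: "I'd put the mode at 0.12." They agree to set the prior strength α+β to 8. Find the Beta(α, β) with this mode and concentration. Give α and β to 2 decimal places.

α = 1.72, β = 6.28

For α,β > 1 the Beta mode is (α−1)/(α+β−2). With α+β = 8, the mode is (α−1)/6.
Set (α−1)/6 = 0.12 → α = 1 + 0.12·6 = 1.72.
β = 8 − α = 6.28.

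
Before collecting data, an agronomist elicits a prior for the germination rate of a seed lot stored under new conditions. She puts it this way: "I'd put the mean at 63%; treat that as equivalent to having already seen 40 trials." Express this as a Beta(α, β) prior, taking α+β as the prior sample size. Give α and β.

α = 25.2, β = 14.8

Under the effective-sample-size interpretation, Beta(α, β) has prior mean α/(α+β) and prior sample size α+β.
So α+β = 40 and α/(α+β) = 0.63, giving α = 0.63·40 = 25.2 and β = 40 − 25.2 = 14.8.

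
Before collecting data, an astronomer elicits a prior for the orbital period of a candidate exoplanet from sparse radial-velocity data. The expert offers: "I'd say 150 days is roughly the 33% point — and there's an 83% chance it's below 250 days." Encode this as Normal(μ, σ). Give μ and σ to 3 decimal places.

For Normal(μ,σ), the p-quantile is μ + z_p·σ. Here z_{0.33} = -0.4399, z_{0.83} = 0.9542.
So 150 = μ − 0.4399σ and 250 = μ + 0.9542σ.
Subtracting: σ = (250 − 150)/(0.9542 − (-0.4399)) = 71.732.
Then μ = 150 − (-0.4399)·71.732 = 181.556.

μ = 181.556, σ = 71.732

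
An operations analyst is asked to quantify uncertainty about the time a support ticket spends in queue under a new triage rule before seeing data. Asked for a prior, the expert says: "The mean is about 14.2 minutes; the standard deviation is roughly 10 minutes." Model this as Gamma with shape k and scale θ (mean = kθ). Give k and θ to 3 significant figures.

k ≈ 2.02, θ ≈ 7.04

For Gamma(k, scale θ): mean = kθ, variance = kθ², so CV = 1/√k.
CV = SD/mean = 10/14.2 = 0.7042, hence k = 1/CV² = 2.02.
Then θ = mean/k = 14.2/2.02 = 7.04.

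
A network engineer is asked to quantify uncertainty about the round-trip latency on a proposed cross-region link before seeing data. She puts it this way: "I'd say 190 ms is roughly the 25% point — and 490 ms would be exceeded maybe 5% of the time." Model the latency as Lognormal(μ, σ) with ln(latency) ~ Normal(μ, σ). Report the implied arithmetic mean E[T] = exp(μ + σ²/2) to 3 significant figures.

E[T] ≈ 272 ms

If T ~ Lognormal(μ,σ) then ln T ~ Normal(μ,σ), so the p-quantile of ln T is μ + z_p·σ.
ln(190) = 5.247 and ln(490) = 6.194; z_{0.25} = -0.6745, z_{0.95} = 1.645.
σ = (6.194 − 5.247)/(1.645 − (-0.6745)) = 0.408.
μ = 5.247 − (-0.6745)·0.408 = 5.523.
E[T] = exp(μ + σ²/2) = exp(5.523 + 0.0834) = 272 ms.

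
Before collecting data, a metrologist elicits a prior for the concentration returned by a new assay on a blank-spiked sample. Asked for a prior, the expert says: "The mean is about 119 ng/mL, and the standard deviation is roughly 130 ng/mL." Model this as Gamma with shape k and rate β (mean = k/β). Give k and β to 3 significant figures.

For Gamma(k, rate β): mean = k/β, variance = k/β², so CV = 1/√k.
CV = SD/mean = 130/119 = 1.092, hence k = 1/CV² = 0.838.
Then β = k/mean = 0.838/119 = 0.00704.

k ≈ 0.838, β ≈ 0.00704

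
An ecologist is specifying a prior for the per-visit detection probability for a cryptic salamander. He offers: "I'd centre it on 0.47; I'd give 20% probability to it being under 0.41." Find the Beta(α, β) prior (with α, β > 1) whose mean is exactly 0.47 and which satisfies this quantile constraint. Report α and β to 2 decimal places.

With mean 0.47 fixed, write α = 0.47s, β = 0.53s where s = α+β.
Need P(θ < 0.41) = 0.2 under Beta(0.47s, 0.53s). Normal approximation: (q−m)/√(m(1−m)/s) ≈ z_{0.2} = -0.842, so s ≈ 0.47·0.53·(-0.842)²/(0.41−0.47)² = 49.0.
At s = 49.0: P(θ<0.41) ≈ 0.201. Adjusting to match 0.2 gives s ≈ 49.34.
So α = 0.47·49.34 ≈ 23.19, β = 0.53·49.34 ≈ 26.15.

α ≈ 23.19, β ≈ 26.15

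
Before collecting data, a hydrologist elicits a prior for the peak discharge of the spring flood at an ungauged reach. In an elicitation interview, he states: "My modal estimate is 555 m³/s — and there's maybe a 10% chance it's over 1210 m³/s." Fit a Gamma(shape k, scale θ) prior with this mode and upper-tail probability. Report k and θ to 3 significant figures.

Gamma(k,θ) with k>1 has mode (k−1)θ, so θ = 555/(k−1).
Need P(X < 1210) = 0.9 with θ tied to k this way. Start at k = 2, θ = 555: P(X<1210) ≈ 0.641.
Too low — raise k to concentrate. Iterating converges to k ≈ 4.16.
Then θ = 555/(4.16−1) ≈ 175.

k ≈ 4.16, θ ≈ 175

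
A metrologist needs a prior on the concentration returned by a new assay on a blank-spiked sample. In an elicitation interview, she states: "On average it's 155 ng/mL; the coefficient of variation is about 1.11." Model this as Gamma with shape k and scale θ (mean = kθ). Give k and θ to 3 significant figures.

For Gamma(k, scale θ): mean = kθ, variance = kθ², so CV = 1/√k.
CV = 1.11, hence k = 1/CV² = 0.812.
Then θ = mean/k = 155/0.812 = 191.

k ≈ 0.812, θ ≈ 191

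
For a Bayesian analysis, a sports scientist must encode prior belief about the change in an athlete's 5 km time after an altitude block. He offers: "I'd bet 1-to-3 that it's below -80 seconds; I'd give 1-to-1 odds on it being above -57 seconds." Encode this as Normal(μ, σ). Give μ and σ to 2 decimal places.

μ = -57.00, σ = 34.10

For Normal(μ,σ), the p-quantile is μ + z_p·σ. Here z_{0.25} = -0.6745, z_{0.5} = 0.
So -80 = μ − 0.6745σ and -57 = μ + 0σ.
Subtracting: σ = (-57 − -80)/(0 − (-0.6745)) = 34.10.
Then μ = -80 − (-0.6745)·34.10 = -57.00.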